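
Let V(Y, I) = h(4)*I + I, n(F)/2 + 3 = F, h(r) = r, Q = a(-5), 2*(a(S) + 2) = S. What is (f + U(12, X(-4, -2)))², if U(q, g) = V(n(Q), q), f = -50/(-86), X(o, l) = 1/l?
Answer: 6786025/1849 ≈ 3670.1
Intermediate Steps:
a(S) = -2 + S/2
Q = -9/2 (Q = -2 + (½)*(-5) = -2 - 5/2 = -9/2 ≈ -4.5000)
n(F) = -6 + 2*F
f = 25/43 (f = -50*(-1/86) = 25/43 ≈ 0.58140)
V(Y, I) = 5*I (V(Y, I) = 4*I + I = 5*I)
U(q, g) = 5*q
(f + U(12, X(-4, -2)))² = (25/43 + 5*12)² = (25/43 + 60)² = (2605/43)² = 6786025/1849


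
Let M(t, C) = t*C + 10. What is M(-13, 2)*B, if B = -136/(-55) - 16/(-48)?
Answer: -7408/165 ≈ -44.897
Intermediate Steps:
M(t, C) = 10 + C*t (M(t, C) = C*t + 10 = 10 + C*t)
B = 463/165 (B = -136*(-1/55) - 16*(-1/48) = 136/55 + ⅓ = 463/165 ≈ 2.8061)
M(-13, 2)*B = (10 + 2*(-13))*(463/165) = (10 - 26)*(463/165) = -16*463/165 = -7408/165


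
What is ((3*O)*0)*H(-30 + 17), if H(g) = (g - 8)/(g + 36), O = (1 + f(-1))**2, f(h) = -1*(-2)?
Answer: 0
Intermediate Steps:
f(h) = 2
O = 9 (O = (1 + 2)**2 = 3**2 = 9)
H(g) = (-8 + g)/(36 + g)
((3*O)*0)*H(-30 + 17) = ((3*9)*0)*((-8 + (-30 + 17))/(36 + (-30 + 17))) = (27*0)*((-8 - 13)/(36 - 13)) = 0*(-21/23) = 0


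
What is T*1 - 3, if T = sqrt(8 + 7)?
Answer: -3 + sqrt(15) ≈ 0.87298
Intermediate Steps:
T = sqrt(15) ≈ 3.8730
T*1 - 3 = sqrt(15)*1 - 3 = sqrt(15) - 3 = -3 + sqrt(15)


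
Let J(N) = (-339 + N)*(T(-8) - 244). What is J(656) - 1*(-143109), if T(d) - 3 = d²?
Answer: 87000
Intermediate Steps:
T(d) = 3 + d²
J(N) = 60003 - 177*N (J(N) = (-339 + N)*((3 + (-8)²) - 244) = (-339 + N)*((3 + 64) - 244) = (-339 + N)*(67 - 244) = (-339 + N)*(-177) = 60003 - 177*N)
J(656) - 1*(-143109) = (60003 - 177*656) - 1*(-143109) = (60003 - 116112) + 143109 = -56109 + 143109 = 87000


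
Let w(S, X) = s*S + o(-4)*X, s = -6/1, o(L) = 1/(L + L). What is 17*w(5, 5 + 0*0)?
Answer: -4165/8 ≈ -520.63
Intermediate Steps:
o(L) = 1/(2*L)
s = -6 (s = -6*1 = -6)
w(S, X) = -6*S - X/8 (w(S, X) = -6*S + ((½)/(-4))*X = -6*S + ((½)*(-¼))*X = -6*S - X/8)
17*w(5, 5 + 0*0) = 17*(-6*5 - (5 + 0*0)/8) = 17*(-30 - (5 + 0)/8) = 17*(-30 - ⅛*5) = 17*(-30 - 5/8) = 17*(-245/8) = -4165/8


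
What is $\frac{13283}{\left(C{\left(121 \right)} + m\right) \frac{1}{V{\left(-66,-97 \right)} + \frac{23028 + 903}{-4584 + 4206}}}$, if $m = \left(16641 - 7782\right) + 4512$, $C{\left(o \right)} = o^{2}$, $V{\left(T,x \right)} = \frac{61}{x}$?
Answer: $- \frac{3460022255}{114120888} \approx -30.319$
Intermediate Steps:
$m = 13371$ ($m = 8859 + 4512 = 13371$)
$\frac{13283}{\left(C{\left(121 \right)} + m\right) \frac{1}{V{\left(-66,-97 \right)} + \frac{23028 + 903}{-4584 + 4206}}} = \frac{13283}{\left(121^{2} + 13371\right) \frac{1}{\frac{61}{-97} + \frac{23028 + 903}{-4584 + 4206}}} = \frac{13283}{\left(14641 + 13371\right) \frac{1}{61 \left(- \frac{1}{97}\right) + \frac{23931}{-378}}} = \frac{13283}{28012 \frac{1}{- \frac{61}{97} + 23931 \left(- \frac{1}{378}\right)}} = \frac{13283}{28012 \frac{1}{- \frac{61}{97} - \frac{2659}{42}}} = \frac{13283}{28012 \frac{1}{- \frac{260485}{4074}}} = \frac{13283}{28012 \left(- \frac{4074}{260485}\right)} = \frac{13283}{- \frac{114120888}{260485}} = 13283 \left(- \frac{260485}{114120888}\right) = - \frac{3460022255}{114120888}$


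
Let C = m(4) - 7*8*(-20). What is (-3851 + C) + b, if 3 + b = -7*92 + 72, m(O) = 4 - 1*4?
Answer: -3306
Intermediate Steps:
m(O) = 0 (m(O) = 4 - 4 = 0)
b = -575 (b = -3 + (-7*92 + 72) = -3 + (-644 + 72) = -3 - 572 = -575)
C = 1120 (C = 0 - 7*8*(-20) = 0 - 56*(-20) = 0 + 1120 = 1120)
(-3851 + C) + b = (-3851 + 1120) - 575 = -2731 - 575 = -3306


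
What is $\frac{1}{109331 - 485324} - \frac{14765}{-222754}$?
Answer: $\frac{5551313891}{83753944722} \approx 0.066281$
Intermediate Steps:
$\frac{1}{109331 - 485324} - \frac{14765}{-222754} = \frac{1}{-375993} - - \frac{14765}{222754} = - \frac{1}{375993} + \frac{14765}{222754} = \frac{5551313891}{83753944722}$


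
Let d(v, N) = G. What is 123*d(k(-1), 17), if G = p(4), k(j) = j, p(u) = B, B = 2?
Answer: 246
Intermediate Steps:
p(u) = 2
G = 2
d(v, N) = 2
123*d(k(-1), 17) = 123*2 = 246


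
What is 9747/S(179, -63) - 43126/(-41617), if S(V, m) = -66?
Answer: -134264861/915574 ≈ -146.65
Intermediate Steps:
9747/S(179, -63) - 43126/(-41617) = 9747/(-66) - 43126/(-41617) = 9747*(-1/66) - 43126*(-1/41617) = -3249/22 + 43126/41617 = -134264861/915574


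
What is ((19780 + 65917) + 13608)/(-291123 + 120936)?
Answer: -99305/170187 ≈ -0.58351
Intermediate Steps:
((19780 + 65917) + 13608)/(-291123 + 120936) = (85697 + 13608)/(-170187) = 99305*(-1/170187) = -99305/170187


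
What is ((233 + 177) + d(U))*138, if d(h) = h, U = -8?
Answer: 55476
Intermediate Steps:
((233 + 177) + d(U))*138 = ((233 + 177) - 8)*138 = (410 - 8)*138 = 402*138 = 55476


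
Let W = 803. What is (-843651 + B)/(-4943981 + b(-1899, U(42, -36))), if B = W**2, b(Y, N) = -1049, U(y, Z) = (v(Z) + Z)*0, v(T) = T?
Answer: 99421/2472515 ≈ 0.040210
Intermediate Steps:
U(y, Z) = 0 (U(y, Z) = (Z + Z)*0 = (2*Z)*0 = 0)
B = 644809 (B = 803**2 = 644809)
(-843651 + B)/(-4943981 + b(-1899, U(42, -36))) = (-843651 + 644809)/(-4943981 - 1049) = -198842/(-4945030) = -198842*(-1/4945030) = 99421/2472515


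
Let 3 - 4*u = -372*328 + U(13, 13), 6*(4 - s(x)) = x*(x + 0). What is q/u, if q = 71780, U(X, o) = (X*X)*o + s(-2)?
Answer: 53835/22466 ≈ 2.3963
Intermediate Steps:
s(x) = 4 - x²/6 (s(x) = 4 - x*(x + 0)/6 = 4 - x*x/6 = 4 - x²/6)
U(X, o) = 10/3 + o*X² (U(X, o) = (X*X)*o + (4 - ⅙*(-2)²) = X²*o + (4 - ⅙*4) = o*X² + (4 - ⅔) = o*X² + 10/3 = 10/3 + o*X²)
u = 89864/3 (u = ¾ - (-372*328 + (10/3 + 13*13²))/4 = ¾ - (-122016 + (10/3 + 13*169))/4 = ¾ - (-122016 + (10/3 + 2197))/4 = ¾ - (-122016 + 6601/3)/4 = ¾ - ¼*(-359447/3) = ¾ + 359447/12 = 89864/3 ≈ 29955.)
q/u = 71780/(89864/3) = 71780*(3/89864) = 53835/22466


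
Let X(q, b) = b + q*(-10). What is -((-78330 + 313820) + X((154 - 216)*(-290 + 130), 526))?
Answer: -136816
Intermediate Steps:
X(q, b) = b - 10*q
-((-78330 + 313820) + X((154 - 216)*(-290 + 130), 526)) = -((-78330 + 313820) + (526 - 10*(154 - 216)*(-290 + 130))) = -(235490 + (526 - (-620)*(-160))) = -(235490 + (526 - 10*9920)) = -(235490 + (526 - 99200)) = -(235490 - 98674) = -1*136816 = -136816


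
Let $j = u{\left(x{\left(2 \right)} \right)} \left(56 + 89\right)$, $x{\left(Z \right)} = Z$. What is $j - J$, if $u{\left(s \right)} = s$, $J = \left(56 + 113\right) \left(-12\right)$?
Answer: $2318$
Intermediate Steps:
$J = -2028$ ($J = 169 \left(-12\right) = -2028$)
$j = 290$ ($j = 2 \left(56 + 89\right) = 2 \cdot 145 = 290$)
$j - J = 290 - -2028 = 290 + 2028 = 2318$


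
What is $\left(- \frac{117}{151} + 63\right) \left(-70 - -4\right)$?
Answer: $- \frac{620136}{151} \approx -4106.9$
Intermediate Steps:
$\left(- \frac{117}{151} + 63\right) \left(-70 - -4\right) = \left(\left(-117\right) \frac{1}{151} + 63\right) \left(-70 + 4\right) = \left(- \frac{117}{151} + 63\right) \left(-66\right) = \frac{9396}{151} \left(-66\right) = - \frac{620136}{151}$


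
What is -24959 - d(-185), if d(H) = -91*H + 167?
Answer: -41961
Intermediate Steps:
d(H) = 167 - 91*H
-24959 - d(-185) = -24959 - (167 - 91*(-185)) = -24959 - (167 + 16835) = -24959 - 1*17002 = -24959 - 17002 = -41961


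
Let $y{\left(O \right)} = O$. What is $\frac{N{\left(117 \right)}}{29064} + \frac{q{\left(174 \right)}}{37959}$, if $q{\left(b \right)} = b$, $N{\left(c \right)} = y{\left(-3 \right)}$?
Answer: $\frac{549251}{122582264} \approx 0.0044807$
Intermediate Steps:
$N{\left(c \right)} = -3$
$\frac{N{\left(117 \right)}}{29064} + \frac{q{\left(174 \right)}}{37959} = - \frac{3}{29064} + \frac{174}{37959} = \left(-3\right) \frac{1}{29064} + 174 \cdot \frac{1}{37959} = - \frac{1}{9688} + \frac{58}{12653} = \frac{549251}{122582264}$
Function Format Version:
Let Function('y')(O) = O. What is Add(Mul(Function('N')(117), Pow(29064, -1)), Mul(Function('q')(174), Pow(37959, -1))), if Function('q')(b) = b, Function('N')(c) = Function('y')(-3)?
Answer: Rational(549251, 122582264) ≈ 0.0044807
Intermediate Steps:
Function('N')(c) = -3
Add(Mul(Function('N')(117), Pow(29064, -1)), Mul(Function('q')(174), Pow(37959, -1))) = Add(Mul(-3, Pow(29064, -1)), Mul(174, Pow(37959, -1))) = Add(Mul(-3, Rational(1, 29064)), Mul(174, Rational(1, 37959))) = Add(Rational(-1, 9688), Rational(58, 12653)) = Rational(549251, 122582264)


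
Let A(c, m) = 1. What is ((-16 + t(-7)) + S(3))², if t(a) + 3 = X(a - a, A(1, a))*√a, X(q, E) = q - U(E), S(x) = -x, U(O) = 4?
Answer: 372 + 176*I*√7 ≈ 372.0 + 465.65*I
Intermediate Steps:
X(q, E) = -4 + q (X(q, E) = q - 1*4 = q - 4 = -4 + q)
t(a) = -3 - 4*√a (t(a) = -3 + (-4 + (a - a))*√a = -3 + (-4 + 0)*√a = -3 - 4*√a)
((-16 + t(-7)) + S(3))² = ((-16 + (-3 - 4*I*√7)) - 1*3)² = ((-16 + (-3 - 4*I*√7)) - 3)² = ((-19 - 4*I*√7) - 3)² = (-22 - 4*I*√7)²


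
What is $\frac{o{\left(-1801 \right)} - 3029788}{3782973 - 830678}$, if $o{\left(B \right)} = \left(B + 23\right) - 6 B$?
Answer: $- \frac{604152}{590459} \approx -1.0232$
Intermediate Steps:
$o{\left(B \right)} = 23 - 5 B$ ($o{\left(B \right)} = \left(23 + B\right) - 6 B = 23 - 5 B$)
$\frac{o{\left(-1801 \right)} - 3029788}{3782973 - 830678} = \frac{\left(23 - -9005\right) - 3029788}{3782973 - 830678} = \frac{\left(23 + 9005\right) - 3029788}{2952295} = \left(9028 - 3029788\right) \frac{1}{2952295} = \left(-3020760\right) \frac{1}{2952295} = - \frac{604152}{590459}$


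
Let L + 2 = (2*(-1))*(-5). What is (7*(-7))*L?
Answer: -392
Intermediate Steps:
L = 8 (L = -2 + (2*(-1))*(-5) = -2 - 2*(-5) = -2 + 10 = 8)
(7*(-7))*L = (7*(-7))*8 = -49*8 = -392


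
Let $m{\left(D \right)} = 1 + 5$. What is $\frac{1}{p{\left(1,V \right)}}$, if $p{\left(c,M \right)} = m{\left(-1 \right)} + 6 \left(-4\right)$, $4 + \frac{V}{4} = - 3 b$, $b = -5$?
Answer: $- \frac{1}{18} \approx -0.055556$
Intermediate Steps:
$m{\left(D \right)} = 6$
$V = 44$ ($V = -16 + 4 \left(\left(-3\right) \left(-5\right)\right) = -16 + 4 \cdot 15 = -16 + 60 = 44$)
$p{\left(c,M \right)} = -18$ ($p{\left(c,M \right)} = 6 + 6 \left(-4\right) = 6 - 24 = -18$)
$\frac{1}{p{\left(1,V \right)}} = \frac{1}{-18} = - \frac{1}{18}$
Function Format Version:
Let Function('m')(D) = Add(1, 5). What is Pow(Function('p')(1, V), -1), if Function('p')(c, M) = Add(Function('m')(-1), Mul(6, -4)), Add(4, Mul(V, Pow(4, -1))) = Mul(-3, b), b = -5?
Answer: Rational(-1, 18) ≈ -0.055556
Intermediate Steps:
Function('m')(D) = 6
V = 44 (V = Add(-16, Mul(4, Mul(-3, -5))) = Add(-16, Mul(4, 15)) = Add(-16, 60) = 44)
Function('p')(c, M) = -18 (Function('p')(c, M) = Add(6, Mul(6, -4)) = Add(6, -24) = -18)
Pow(Function('p')(1, V), -1) = Pow(-18, -1) = Rational(-1, 18)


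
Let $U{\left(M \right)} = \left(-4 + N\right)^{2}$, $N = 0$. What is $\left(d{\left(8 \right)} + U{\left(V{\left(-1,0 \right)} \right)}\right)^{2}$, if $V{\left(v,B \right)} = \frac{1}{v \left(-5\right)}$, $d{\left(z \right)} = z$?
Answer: $576$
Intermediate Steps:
$V{\left(v,B \right)} = - \frac{1}{5 v}$ ($V{\left(v,B \right)} = \frac{1}{\left(-5\right) v} = - \frac{1}{5 v}$)
$U{\left(M \right)} = 16$ ($U{\left(M \right)} = \left(-4 + 0\right)^{2} = \left(-4\right)^{2} = 16$)
$\left(d{\left(8 \right)} + U{\left(V{\left(-1,0 \right)} \right)}\right)^{2} = \left(8 + 16\right)^{2} = 24^{2} = 576$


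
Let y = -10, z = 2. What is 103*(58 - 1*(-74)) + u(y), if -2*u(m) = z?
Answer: 13595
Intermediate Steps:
u(m) = -1 (u(m) = -½*2 = -1)
103*(58 - 1*(-74)) + u(y) = 103*(58 - 1*(-74)) - 1 = 103*(58 + 74) - 1 = 103*132 - 1 = 13596 - 1 = 13595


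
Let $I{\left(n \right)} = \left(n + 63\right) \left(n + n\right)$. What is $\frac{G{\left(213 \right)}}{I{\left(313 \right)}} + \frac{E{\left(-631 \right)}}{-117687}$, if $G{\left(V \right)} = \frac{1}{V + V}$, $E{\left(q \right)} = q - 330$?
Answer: $\frac{10706639647}{1311166244768} \approx 0.0081657$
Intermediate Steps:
$E{\left(q \right)} = -330 + q$
$G{\left(V \right)} = \frac{1}{2 V}$
$I{\left(n \right)} = 2 n \left(63 + n\right)$ ($I{\left(n \right)} = \left(63 + n\right) 2 n = 2 n \left(63 + n\right)$)
$\frac{G{\left(213 \right)}}{I{\left(313 \right)}} + \frac{E{\left(-631 \right)}}{-117687} = \frac{\frac{1}{2} \cdot \frac{1}{213}}{2 \cdot 313 \left(63 + 313\right)} + \frac{-330 - 631}{-117687} = \frac{\frac{1}{2} \cdot \frac{1}{213}}{2 \cdot 313 \cdot 376} - - \frac{961}{117687} = \frac{1}{426 \cdot 235376} + \frac{961}{117687} = \frac{1}{426} \cdot \frac{1}{235376} + \frac{961}{117687} = \frac{1}{100270176} + \frac{961}{117687} = \frac{10706639647}{1311166244768}$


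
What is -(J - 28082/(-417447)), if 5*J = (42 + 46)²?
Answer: -3232849978/2087235 ≈ -1548.9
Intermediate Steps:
J = 7744/5 (J = (42 + 46)²/5 = (⅕)*88² = (⅕)*7744 = 7744/5 ≈ 1548.8)
-(J - 28082/(-417447)) = -(7744/5 - 28082/(-417447)) = -(7744/5 - 28082*(-1/417447)) = -(7744/5 + 28082/417447) = -1*3232849978/2087235 = -3232849978/2087235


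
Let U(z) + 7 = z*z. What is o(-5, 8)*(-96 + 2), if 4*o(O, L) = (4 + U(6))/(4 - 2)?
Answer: -1551/4 ≈ -387.75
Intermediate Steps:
U(z) = -7 + z² (U(z) = -7 + z*z = -7 + z²)
o(O, L) = 33/8 (o(O, L) = ((4 + (-7 + 6²))/(4 - 2))/4 = ((4 + (-7 + 36))/2)/4 = ((4 + 29)*(½))/4 = (33*(½))/4 = (¼)*(33/2) = 33/8)
o(-5, 8)*(-96 + 2) = 33*(-96 + 2)/8 = (33/8)*(-94) = -1551/4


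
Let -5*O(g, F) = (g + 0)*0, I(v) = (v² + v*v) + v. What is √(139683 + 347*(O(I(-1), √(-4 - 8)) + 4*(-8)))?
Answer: √128579 ≈ 358.58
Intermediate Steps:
I(v) = v + 2*v² (I(v) = (v² + v²) + v = 2*v² + v = v + 2*v²)
O(g, F) = 0 (O(g, F) = -(g + 0)*0/5 = -g*0/5 = -⅕*0 = 0)
√(139683 + 347*(O(I(-1), √(-4 - 8)) + 4*(-8))) = √(139683 + 347*(0 + 4*(-8))) = √(139683 + 347*(0 - 32)) = √(139683 + 347*(-32)) = √(139683 - 11104) = √128579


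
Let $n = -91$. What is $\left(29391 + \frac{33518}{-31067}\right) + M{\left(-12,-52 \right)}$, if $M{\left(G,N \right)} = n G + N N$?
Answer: $\frac{1030987011}{31067} \approx 33186.0$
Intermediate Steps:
$M{\left(G,N \right)} = N^{2} - 91 G$ ($M{\left(G,N \right)} = - 91 G + N N = - 91 G + N^{2} = N^{2} - 91 G$)
$\left(29391 + \frac{33518}{-31067}\right) + M{\left(-12,-52 \right)} = \left(29391 + \frac{33518}{-31067}\right) - \left(-1092 - \left(-52\right)^{2}\right) = \left(29391 + 33518 \left(- \frac{1}{31067}\right)\right) + \left(2704 + 1092\right) = \left(29391 - \frac{33518}{31067}\right) + 3796 = \frac{913056679}{31067} + 3796 = \frac{1030987011}{31067}$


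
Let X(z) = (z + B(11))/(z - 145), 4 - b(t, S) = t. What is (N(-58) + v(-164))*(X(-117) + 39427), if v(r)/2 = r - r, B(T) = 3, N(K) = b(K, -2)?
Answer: 320229628/131 ≈ 2.4445e+6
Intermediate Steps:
b(t, S) = 4 - t
N(K) = 4 - K
v(r) = 0 (v(r) = 2*(r - r) = 2*0 = 0)
X(z) = (3 + z)/(-145 + z) (X(z) = (z + 3)/(z - 145) = (3 + z)/(-145 + z))
(N(-58) + v(-164))*(X(-117) + 39427) = ((4 - 1*(-58)) + 0)*((3 - 117)/(-145 - 117) + 39427) = ((4 + 58) + 0)*(-114/(-262) + 39427) = (62 + 0)*(-1/262*(-114) + 39427) = 62*(57/131 + 39427) = 62*(5164994/131) = 320229628/131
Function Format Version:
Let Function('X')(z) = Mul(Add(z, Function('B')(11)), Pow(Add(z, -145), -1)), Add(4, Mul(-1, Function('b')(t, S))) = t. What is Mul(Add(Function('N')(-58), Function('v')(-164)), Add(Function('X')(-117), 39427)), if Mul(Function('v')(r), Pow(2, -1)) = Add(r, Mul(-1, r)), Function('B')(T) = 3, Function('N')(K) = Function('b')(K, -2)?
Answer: Rational(320229628, 131) ≈ 2.4445e+6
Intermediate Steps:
Function('b')(t, S) = Add(4, Mul(-1, t))
Function('N')(K) = Add(4, Mul(-1, K))
Function('v')(r) = 0 (Function('v')(r) = Mul(2, Add(r, Mul(-1, r))) = Mul(2, 0) = 0)
Function('X')(z) = Mul(Pow(Add(-145, z), -1), Add(3, z)) (Function('X')(z) = Mul(Add(z, 3), Pow(Add(z, -145), -1)) = Mul(Add(3, z), Pow(Add(-145, z), -1)) = Mul(Pow(Add(-145, z), -1), Add(3, z)))
Mul(Add(Function('N')(-58), Function('v')(-164)), Add(Function('X')(-117), 39427)) = Mul(Add(Add(4, Mul(-1, -58)), 0), Add(Mul(Pow(Add(-145, -117), -1), Add(3, -117)), 39427)) = Mul(Add(Add(4, 58), 0), Add(Mul(Pow(-262, -1), -114), 39427)) = Mul(Add(62, 0), Add(Mul(Rational(-1, 262), -114), 39427)) = Mul(62, Add(Rational(57, 131), 39427)) = Mul(62, Rational(5164994, 131)) = Rational(320229628, 131)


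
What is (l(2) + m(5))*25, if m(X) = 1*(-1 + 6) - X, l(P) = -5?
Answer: -125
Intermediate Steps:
m(X) = 5 - X (m(X) = 1*5 - X = 5 - X)
(l(2) + m(5))*25 = (-5 + (5 - 1*5))*25 = (-5 + (5 - 5))*25 = (-5 + 0)*25 = -5*25 = -125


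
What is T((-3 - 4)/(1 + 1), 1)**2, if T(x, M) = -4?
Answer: 16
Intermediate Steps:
T((-3 - 4)/(1 + 1), 1)**2 = (-4)**2 = 16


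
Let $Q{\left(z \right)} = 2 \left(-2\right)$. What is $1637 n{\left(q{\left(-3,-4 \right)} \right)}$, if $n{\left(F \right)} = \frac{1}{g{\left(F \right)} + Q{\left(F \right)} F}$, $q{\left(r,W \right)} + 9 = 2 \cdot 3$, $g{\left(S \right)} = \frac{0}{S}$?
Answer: $\frac{1637}{12} \approx 136.42$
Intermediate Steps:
$g{\left(S \right)} = 0$
$Q{\left(z \right)} = -4$
$q{\left(r,W \right)} = -3$ ($q{\left(r,W \right)} = -9 + 2 \cdot 3 = -9 + 6 = -3$)
$n{\left(F \right)} = - \frac{1}{4 F}$ ($n{\left(F \right)} = \frac{1}{0 - 4 F} = \frac{1}{\left(-4\right) F} = - \frac{1}{4 F}$)
$1637 n{\left(q{\left(-3,-4 \right)} \right)} = 1637 \left(- \frac{1}{4 \left(-3\right)}\right) = 1637 \left(\left(- \frac{1}{4}\right) \left(- \frac{1}{3}\right)\right) = 1637 \cdot \frac{1}{12} = \frac{1637}{12}$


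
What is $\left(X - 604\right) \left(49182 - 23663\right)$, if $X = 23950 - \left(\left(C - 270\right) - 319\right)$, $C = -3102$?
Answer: $689957203$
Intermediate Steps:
$X = 27641$ ($X = 23950 - \left(\left(-3102 - 270\right) - 319\right) = 23950 - \left(-3372 - 319\right) = 23950 - -3691 = 23950 + 3691 = 27641$)
$\left(X - 604\right) \left(49182 - 23663\right) = \left(27641 - 604\right) \left(49182 - 23663\right) = 27037 \cdot 25519 = 689957203$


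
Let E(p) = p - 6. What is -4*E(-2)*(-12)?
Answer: -384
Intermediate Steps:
E(p) = -6 + p
-4*E(-2)*(-12) = -4*(-6 - 2)*(-12) = -4*(-8)*(-12) = 32*(-12) = -384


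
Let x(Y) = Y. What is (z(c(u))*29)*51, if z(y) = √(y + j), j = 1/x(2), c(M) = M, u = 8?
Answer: 1479*√34/2 ≈ 4312.0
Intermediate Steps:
j = ½ (j = 1/2 = ½ ≈ 0.50000)
z(y) = √(½ + y) (z(y) = √(y + ½) = √(½ + y))
(z(c(u))*29)*51 = ((√(2 + 4*8)/2)*29)*51 = ((√(2 + 32)/2)*29)*51 = ((√34/2)*29)*51 = (29*√34/2)*51 = 1479*√34/2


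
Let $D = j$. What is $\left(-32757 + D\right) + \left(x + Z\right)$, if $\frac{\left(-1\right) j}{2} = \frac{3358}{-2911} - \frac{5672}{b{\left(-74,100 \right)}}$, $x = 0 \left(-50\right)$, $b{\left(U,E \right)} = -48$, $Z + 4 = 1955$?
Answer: $- \frac{271072549}{8733} \approx -31040.0$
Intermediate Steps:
$Z = 1951$ ($Z = -4 + 1955 = 1951$)
$x = 0$
$j = - \frac{2043751}{8733}$ ($j = - 2 \left(\frac{3358}{-2911} - \frac{5672}{-48}\right) = - 2 \left(3358 \left(- \frac{1}{2911}\right) - - \frac{709}{6}\right) = - 2 \left(- \frac{3358}{2911} + \frac{709}{6}\right) = \left(-2\right) \frac{2043751}{17466} = - \frac{2043751}{8733} \approx -234.03$)
$D = - \frac{2043751}{8733} \approx -234.03$
$\left(-32757 + D\right) + \left(x + Z\right) = \left(-32757 - \frac{2043751}{8733}\right) + \left(0 + 1951\right) = - \frac{288110632}{8733} + 1951 = - \frac{271072549}{8733}$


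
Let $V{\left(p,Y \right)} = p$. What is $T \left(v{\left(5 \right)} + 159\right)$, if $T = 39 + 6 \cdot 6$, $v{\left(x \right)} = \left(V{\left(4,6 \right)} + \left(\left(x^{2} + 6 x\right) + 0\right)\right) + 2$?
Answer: $16500$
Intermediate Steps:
$v{\left(x \right)} = 6 + x^{2} + 6 x$ ($v{\left(x \right)} = \left(4 + \left(\left(x^{2} + 6 x\right) + 0\right)\right) + 2 = \left(4 + \left(x^{2} + 6 x\right)\right) + 2 = \left(4 + x^{2} + 6 x\right) + 2 = 6 + x^{2} + 6 x$)
$T = 75$ ($T = 39 + 36 = 75$)
$T \left(v{\left(5 \right)} + 159\right) = 75 \left(\left(6 + 5^{2} + 6 \cdot 5\right) + 159\right) = 75 \left(\left(6 + 25 + 30\right) + 159\right) = 75 \left(61 + 159\right) = 75 \cdot 220 = 16500$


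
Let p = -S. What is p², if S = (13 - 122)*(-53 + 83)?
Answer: 10692900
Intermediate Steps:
S = -3270 (S = -109*30 = -3270)
p = 3270 (p = -1*(-3270) = 3270)
p² = 3270² = 10692900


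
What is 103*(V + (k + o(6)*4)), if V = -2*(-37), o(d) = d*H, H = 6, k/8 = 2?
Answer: 24102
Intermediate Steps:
k = 16 (k = 8*2 = 16)
o(d) = 6*d (o(d) = d*6 = 6*d)
V = 74
103*(V + (k + o(6)*4)) = 103*(74 + (16 + (6*6)*4)) = 103*(74 + (16 + 36*4)) = 103*(74 + (16 + 144)) = 103*(74 + 160) = 103*234 = 24102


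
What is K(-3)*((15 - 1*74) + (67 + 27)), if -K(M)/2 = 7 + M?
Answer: -280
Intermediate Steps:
K(M) = -14 - 2*M (K(M) = -2*(7 + M) = -14 - 2*M)
K(-3)*((15 - 1*74) + (67 + 27)) = (-14 - 2*(-3))*((15 - 1*74) + (67 + 27)) = (-14 + 6)*((15 - 74) + 94) = -8*(-59 + 94) = -8*35 = -280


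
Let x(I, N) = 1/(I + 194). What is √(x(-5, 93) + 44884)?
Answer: √178144617/63 ≈ 211.86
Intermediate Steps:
x(I, N) = 1/(194 + I)
√(x(-5, 93) + 44884) = √(1/(194 - 5) + 44884) = √(1/189 + 44884) = √(8483077/189) = √178144617/63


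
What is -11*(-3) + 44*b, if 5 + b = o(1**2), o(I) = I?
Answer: -143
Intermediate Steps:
b = -4 (b = -5 + 1**2 = -5 + 1 = -4)
-11*(-3) + 44*b = -11*(-3) + 44*(-4) = 33 - 176 = -143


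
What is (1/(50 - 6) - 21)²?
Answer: 851929/1936 ≈ 440.05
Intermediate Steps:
(1/(50 - 6) - 21)² = (1/44 - 21)² = (-923/44)² = 851929/1936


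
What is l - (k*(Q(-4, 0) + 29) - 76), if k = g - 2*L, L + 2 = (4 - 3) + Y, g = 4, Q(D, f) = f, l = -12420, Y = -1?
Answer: -12576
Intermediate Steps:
L = -2 (L = -2 + ((4 - 3) - 1) = -2 + (1 - 1) = -2 + 0 = -2)
k = 8 (k = 4 - 2*(-2) = 4 + 4 = 8)
l - (k*(Q(-4, 0) + 29) - 76) = -12420 - (8*(0 + 29) - 76) = -12420 - (8*29 - 76) = -12420 - (232 - 76) = -12420 - 1*156 = -12420 - 156 = -12576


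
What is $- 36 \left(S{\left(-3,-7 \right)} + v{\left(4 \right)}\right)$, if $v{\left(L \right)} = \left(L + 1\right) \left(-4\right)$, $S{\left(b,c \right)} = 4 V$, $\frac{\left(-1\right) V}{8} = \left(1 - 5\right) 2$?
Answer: $-8496$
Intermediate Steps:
$V = 64$ ($V = - 8 \left(1 - 5\right) 2 = - 8 \left(\left(-4\right) 2\right) = \left(-8\right) \left(-8\right) = 64$)
$S{\left(b,c \right)} = 256$ ($S{\left(b,c \right)} = 4 \cdot 64 = 256$)
$v{\left(L \right)} = -4 - 4 L$ ($v{\left(L \right)} = \left(1 + L\right) \left(-4\right) = -4 - 4 L$)
$- 36 \left(S{\left(-3,-7 \right)} + v{\left(4 \right)}\right) = - 36 \left(256 - 20\right) = \left(-36\right) 236 = -8496$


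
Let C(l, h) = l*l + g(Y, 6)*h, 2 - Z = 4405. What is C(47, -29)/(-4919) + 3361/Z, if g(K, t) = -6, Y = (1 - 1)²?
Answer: -27025108/21658357 ≈ -1.2478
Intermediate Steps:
Y = 0 (Y = 0² = 0)
Z = -4403 (Z = 2 - 1*4405 = 2 - 4405 = -4403)
C(l, h) = l² - 6*h (C(l, h) = l*l - 6*h = l² - 6*h)
C(47, -29)/(-4919) + 3361/Z = (47² - 6*(-29))/(-4919) + 3361/(-4403) = (2209 + 174)*(-1/4919) + 3361*(-1/4403) = 2383*(-1/4919) - 3361/4403 = -2383/4919 - 3361/4403 = -27025108/21658357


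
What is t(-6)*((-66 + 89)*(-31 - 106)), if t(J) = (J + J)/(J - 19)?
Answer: -37812/25 ≈ -1512.5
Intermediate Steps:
t(J) = 2*J/(-19 + J) (t(J) = (2*J)/(-19 + J) = 2*J/(-19 + J))
t(-6)*((-66 + 89)*(-31 - 106)) = (2*(-6)/(-19 - 6))*((-66 + 89)*(-31 - 106)) = (2*(-6)/(-25))*(23*(-137)) = (2*(-6)*(-1/25))*(-3151) = (12/25)*(-3151) = -37812/25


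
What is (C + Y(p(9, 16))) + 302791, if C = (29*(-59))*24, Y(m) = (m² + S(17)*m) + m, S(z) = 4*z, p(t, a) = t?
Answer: 262429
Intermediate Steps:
Y(m) = m² + 69*m (Y(m) = (m² + (4*17)*m) + m = (m² + 68*m) + m = m² + 69*m)
C = -41064 (C = -1711*24 = -41064)
(C + Y(p(9, 16))) + 302791 = (-41064 + 9*(69 + 9)) + 302791 = (-41064 + 9*78) + 302791 = (-41064 + 702) + 302791 = -40362 + 302791 = 262429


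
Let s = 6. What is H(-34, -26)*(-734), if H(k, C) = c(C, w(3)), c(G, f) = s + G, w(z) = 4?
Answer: 14680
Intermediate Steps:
c(G, f) = 6 + G
H(k, C) = 6 + C
H(-34, -26)*(-734) = (6 - 26)*(-734) = -20*(-734) = 14680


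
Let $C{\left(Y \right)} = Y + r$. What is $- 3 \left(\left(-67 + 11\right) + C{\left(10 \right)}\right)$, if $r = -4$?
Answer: $150$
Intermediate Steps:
$C{\left(Y \right)} = -4 + Y$ ($C{\left(Y \right)} = Y - 4 = -4 + Y$)
$- 3 \left(\left(-67 + 11\right) + C{\left(10 \right)}\right) = - 3 \left(\left(-67 + 11\right) + \left(-4 + 10\right)\right) = - 3 \left(-56 + 6\right) = \left(-3\right) \left(-50\right) = 150$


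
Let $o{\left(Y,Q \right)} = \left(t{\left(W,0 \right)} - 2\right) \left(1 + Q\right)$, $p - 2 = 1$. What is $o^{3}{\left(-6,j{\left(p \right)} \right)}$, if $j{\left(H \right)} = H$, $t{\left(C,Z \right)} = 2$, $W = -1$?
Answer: $0$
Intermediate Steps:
$p = 3$ ($p = 2 + 1 = 3$)
$o{\left(Y,Q \right)} = 0$ ($o{\left(Y,Q \right)} = \left(2 - 2\right) \left(1 + Q\right) = 0 \left(1 + Q\right) = 0$)
$o^{3}{\left(-6,j{\left(p \right)} \right)} = 0^{3} = 0$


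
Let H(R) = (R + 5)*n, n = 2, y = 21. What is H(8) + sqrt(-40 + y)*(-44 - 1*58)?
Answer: 26 - 102*I*sqrt(19) ≈ 26.0 - 444.61*I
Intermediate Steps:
H(R) = 10 + 2*R (H(R) = (R + 5)*2 = (5 + R)*2 = 10 + 2*R)
H(8) + sqrt(-40 + y)*(-44 - 1*58) = (10 + 2*8) + sqrt(-40 + 21)*(-44 - 1*58) = (10 + 16) + sqrt(-19)*(-44 - 58) = 26 + (I*sqrt(19))*(-102) = 26 - 102*I*sqrt(19)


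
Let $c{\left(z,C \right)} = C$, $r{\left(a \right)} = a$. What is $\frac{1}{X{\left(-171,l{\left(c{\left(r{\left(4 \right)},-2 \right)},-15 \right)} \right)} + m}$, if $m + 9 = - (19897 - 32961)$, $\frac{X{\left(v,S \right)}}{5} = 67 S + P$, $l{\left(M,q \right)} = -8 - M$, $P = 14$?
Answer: $\frac{1}{11115} \approx 8.9969 \cdot 10^{-5}$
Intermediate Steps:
$X{\left(v,S \right)} = 70 + 335 S$ ($X{\left(v,S \right)} = 5 \left(67 S + 14\right) = 5 \left(14 + 67 S\right) = 70 + 335 S$)
$m = 13055$ ($m = -9 - \left(19897 - 32961\right) = -9 - -13064 = -9 + 13064 = 13055$)
$\frac{1}{X{\left(-171,l{\left(c{\left(r{\left(4 \right)},-2 \right)},-15 \right)} \right)} + m} = \frac{1}{\left(70 + 335 \left(-8 - -2\right)\right) + 13055} = \frac{1}{\left(70 + 335 \left(-8 + 2\right)\right) + 13055} = \frac{1}{\left(70 + 335 \left(-6\right)\right) + 13055} = \frac{1}{\left(70 - 2010\right) + 13055} = \frac{1}{-1940 + 13055} = \frac{1}{11115}$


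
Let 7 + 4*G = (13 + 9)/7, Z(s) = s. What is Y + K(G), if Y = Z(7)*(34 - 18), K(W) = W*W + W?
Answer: 87781/784 ≈ 111.97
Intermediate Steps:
G = -27/28 (G = -7/4 + ((13 + 9)/7)/4 = -7/4 + (22*(⅐))/4 = -7/4 + (¼)*(22/7) = -7/4 + 11/14 = -27/28 ≈ -0.96429)
K(W) = W + W² (K(W) = W² + W = W + W²)
Y = 112 (Y = 7*(34 - 18) = 7*16 = 112)
Y + K(G) = 112 - 27*(1 - 27/28)/28 = 112 - 27/28*1/28 = 112 - 27/784 = 87781/784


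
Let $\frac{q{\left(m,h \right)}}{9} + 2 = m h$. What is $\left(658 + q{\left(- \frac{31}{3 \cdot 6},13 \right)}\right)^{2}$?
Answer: $\frac{769129}{4} \approx 1.9228 \cdot 10^{5}$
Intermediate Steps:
$q{\left(m,h \right)} = -18 + 9 h m$ ($q{\left(m,h \right)} = -18 + 9 m h = -18 + 9 h m$)
$\left(658 + q{\left(- \frac{31}{3 \cdot 6},13 \right)}\right)^{2} = \left(658 + \left(-18 + 9 \cdot 13 \left(- \frac{31}{3 \cdot 6}\right)\right)\right)^{2} = \left(658 + \left(-18 + 9 \cdot 13 \left(- \frac{31}{18}\right)\right)\right)^{2} = \left(658 - \frac{439}{2}\right)^{2} = \left(\frac{877}{2}\right)^{2} = \frac{769129}{4}$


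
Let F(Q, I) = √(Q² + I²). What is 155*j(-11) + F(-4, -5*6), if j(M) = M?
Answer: -1705 + 2*√229 ≈ -1674.7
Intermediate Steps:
F(Q, I) = √(I² + Q²)
155*j(-11) + F(-4, -5*6) = 155*(-11) + √((-5*6)² + (-4)²) = -1705 + √((-30)² + 16) = -1705 + √(900 + 16) = -1705 + √916 = -1705 + 2*√229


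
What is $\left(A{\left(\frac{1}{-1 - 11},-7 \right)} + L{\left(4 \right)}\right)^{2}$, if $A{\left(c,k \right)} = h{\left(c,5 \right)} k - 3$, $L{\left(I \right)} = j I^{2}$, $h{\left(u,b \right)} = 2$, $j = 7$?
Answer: $9025$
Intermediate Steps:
$L{\left(I \right)} = 7 I^{2}$
$A{\left(c,k \right)} = -3 + 2 k$ ($A{\left(c,k \right)} = 2 k - 3 = -3 + 2 k$)
$\left(A{\left(\frac{1}{-1 - 11},-7 \right)} + L{\left(4 \right)}\right)^{2} = \left(\left(-3 + 2 \left(-7\right)\right) + 7 \cdot 4^{2}\right)^{2} = \left(\left(-3 - 14\right) + 7 \cdot 16\right)^{2} = \left(-17 + 112\right)^{2} = 95^{2} = 9025$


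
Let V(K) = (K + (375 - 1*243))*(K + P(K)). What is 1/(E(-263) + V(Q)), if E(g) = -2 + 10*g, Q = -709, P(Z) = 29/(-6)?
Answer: 6/2455499 ≈ 2.4435e-6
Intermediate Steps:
P(Z) = -29/6 (P(Z) = 29*(-1/6) = -29/6)
V(K) = (132 + K)*(-29/6 + K) (V(K) = (K + (375 - 1*243))*(K - 29/6) = (K + (375 - 243))*(-29/6 + K) = (K + 132)*(-29/6 + K) = (132 + K)*(-29/6 + K))
1/(E(-263) + V(Q)) = 1/((-2 + 10*(-263)) + (-638 + (-709)**2 + (763/6)*(-709))) = 1/((-2 - 2630) + (-638 + 502681 - 540967/6)) = 1/(-2632 + 2471291/6) = 1/(2455499/6) = 6/2455499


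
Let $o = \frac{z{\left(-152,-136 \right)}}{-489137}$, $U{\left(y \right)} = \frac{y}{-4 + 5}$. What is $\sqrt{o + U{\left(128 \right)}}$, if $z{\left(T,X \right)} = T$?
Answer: $\frac{6 \sqrt{850686526646}}{489137} \approx 11.314$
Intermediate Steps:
$U{\left(y \right)} = y$ ($U{\left(y \right)} = \frac{y}{1} = 1 y = y$)
$o = \frac{152}{489137}$ ($o = - \frac{152}{-489137} = \left(-152\right) \left(- \frac{1}{489137}\right) = \frac{152}{489137} \approx 0.00031075$)
$\sqrt{o + U{\left(128 \right)}} = \sqrt{\frac{152}{489137} + 128} = \sqrt{\frac{62609688}{489137}} = \frac{6 \sqrt{850686526646}}{489137}$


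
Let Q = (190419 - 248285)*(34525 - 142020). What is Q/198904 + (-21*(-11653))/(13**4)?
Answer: 88853412317711/2840448572 ≈ 31281.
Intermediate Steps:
Q = 6220305670 (Q = -57866*(-107495) = 6220305670)
Q/198904 + (-21*(-11653))/(13**4) = 6220305670/198904 + (-21*(-11653))/(13**4) = 6220305670*(1/198904) + 244713/28561 = 3110152835/99452 + 244713*(1/28561) = 3110152835/99452 + 244713/28561 = 88853412317711/2840448572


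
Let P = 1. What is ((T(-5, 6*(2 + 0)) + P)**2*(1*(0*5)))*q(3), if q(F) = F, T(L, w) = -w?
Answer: 0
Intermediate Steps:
((T(-5, 6*(2 + 0)) + P)**2*(1*(0*5)))*q(3) = ((-6*(2 + 0) + 1)**2*(1*(0*5)))*3 = ((-6*2 + 1)**2*(1*0))*3 = ((-1*12 + 1)**2*0)*3 = ((-12 + 1)**2*0)*3 = ((-11)**2*0)*3 = (121*0)*3 = 0*3 = 0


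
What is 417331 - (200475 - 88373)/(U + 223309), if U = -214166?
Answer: 3815545231/9143 ≈ 4.1732e+5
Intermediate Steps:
417331 - (200475 - 88373)/(U + 223309) = 417331 - (200475 - 88373)/(-214166 + 223309) = 417331 - 112102/9143 = 3815545231/9143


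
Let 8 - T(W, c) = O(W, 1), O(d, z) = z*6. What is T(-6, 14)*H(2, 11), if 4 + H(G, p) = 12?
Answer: 16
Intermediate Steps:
O(d, z) = 6*z
T(W, c) = 2 (T(W, c) = 8 - 6 = 2)
H(G, p) = 8 (H(G, p) = -4 + 12 = 8)
T(-6, 14)*H(2, 11) = 2*8 = 16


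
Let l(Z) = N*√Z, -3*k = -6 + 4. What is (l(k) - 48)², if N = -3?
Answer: (48 + √6)² ≈ 2545.2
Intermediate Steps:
k = ⅔ (k = -(-6 + 4)/3 = -⅓*(-2) = ⅔ ≈ 0.66667)
l(Z) = -3*√Z
(l(k) - 48)² = (-√6 - 48)² = (-48 - √6)²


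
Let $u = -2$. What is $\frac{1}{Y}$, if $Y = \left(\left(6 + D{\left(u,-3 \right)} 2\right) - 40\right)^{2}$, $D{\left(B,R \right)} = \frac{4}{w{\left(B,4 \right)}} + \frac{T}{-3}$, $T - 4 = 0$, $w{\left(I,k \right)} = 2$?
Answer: $\frac{9}{9604} \approx 0.00093711$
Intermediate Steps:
$T = 4$ ($T = 4 + 0 = 4$)
$D{\left(B,R \right)} = \frac{2}{3}$ ($D{\left(B,R \right)} = \frac{4}{2} + \frac{4}{-3} = 4 \cdot \frac{1}{2} + 4 \left(- \frac{1}{3}\right) = 2 - \frac{4}{3} = \frac{2}{3}$)
$Y = \frac{9604}{9}$ ($Y = \left(\left(6 + \frac{2}{3} \cdot 2\right) - 40\right)^{2} = \left(\left(6 + \frac{4}{3}\right) - 40\right)^{2} = \left(\frac{22}{3} - 40\right)^{2} = \left(- \frac{98}{3}\right)^{2} = \frac{9604}{9} \approx 1067.1$)
$\frac{1}{Y} = \frac{1}{\frac{9604}{9}} = \frac{9}{9604}$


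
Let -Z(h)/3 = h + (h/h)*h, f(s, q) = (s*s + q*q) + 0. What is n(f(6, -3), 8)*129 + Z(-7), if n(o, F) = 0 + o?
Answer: 5847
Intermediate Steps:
f(s, q) = q² + s² (f(s, q) = (s² + q²) + 0 = (q² + s²) + 0 = q² + s²)
Z(h) = -6*h (Z(h) = -3*(h + (h/h)*h) = -3*(h + 1*h) = -3*(h + h) = -6*h)
n(o, F) = o
n(f(6, -3), 8)*129 + Z(-7) = ((-3)² + 6²)*129 - 6*(-7) = (9 + 36)*129 + 42 = 45*129 + 42 = 5805 + 42 = 5847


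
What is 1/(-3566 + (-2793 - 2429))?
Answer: -1/8788 ≈ -0.00011379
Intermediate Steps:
1/(-3566 + (-2793 - 2429)) = 1/(-3566 - 5222) = 1/(-8788) = -1/8788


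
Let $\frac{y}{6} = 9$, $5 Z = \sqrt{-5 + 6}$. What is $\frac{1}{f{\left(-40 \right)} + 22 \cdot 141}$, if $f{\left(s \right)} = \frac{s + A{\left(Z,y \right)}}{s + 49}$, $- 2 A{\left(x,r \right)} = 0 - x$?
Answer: $\frac{30}{92927} \approx 0.00032283$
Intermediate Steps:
$Z = \frac{1}{5}$ ($Z = \frac{\sqrt{-5 + 6}}{5} = \frac{\sqrt{1}}{5} = \frac{1}{5} \cdot 1 = \frac{1}{5} \approx 0.2$)
$y = 54$ ($y = 6 \cdot 9 = 54$)
$A{\left(x,r \right)} = \frac{x}{2}$ ($A{\left(x,r \right)} = - \frac{0 - x}{2} = - \frac{\left(-1\right) x}{2} = \frac{x}{2}$)
$f{\left(s \right)} = \frac{\frac{1}{10} + s}{49 + s}$ ($f{\left(s \right)} = \frac{s + \frac{1}{2} \cdot \frac{1}{5}}{s + 49} = \frac{s + \frac{1}{10}}{49 + s} = \frac{\frac{1}{10} + s}{49 + s}$)
$\frac{1}{f{\left(-40 \right)} + 22 \cdot 141} = \frac{1}{\frac{\frac{1}{10} - 40}{49 - 40} + 22 \cdot 141} = \frac{1}{\frac{1}{9} \left(- \frac{399}{10}\right) + 3102} = \frac{1}{- \frac{133}{30} + 3102} = \frac{1}{\frac{92927}{30}} = \frac{30}{92927}$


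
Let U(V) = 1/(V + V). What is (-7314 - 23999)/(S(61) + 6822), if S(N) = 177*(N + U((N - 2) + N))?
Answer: -2505040/1409579 ≈ -1.7772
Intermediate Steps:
U(V) = 1/(2*V)
S(N) = 177*N + 177/(2*(-2 + 2*N)) (S(N) = 177*(N + 1/(2*((N - 2) + N))) = 177*(N + 1/(2*((-2 + N) + N))) = 177*(N + 1/(2*(-2 + 2*N))) = 177*N + 177/(2*(-2 + 2*N)))
(-7314 - 23999)/(S(61) + 6822) = (-7314 - 23999)/(177*(1 + 4*61*(-1 + 61))/(4*(-1 + 61)) + 6822) = -31313/((177/4)*(1 + 4*61*60)/60 + 6822) = -31313/((177/4)*(1/60)*(1 + 14640) + 6822) = -31313/((177/4)*(1/60)*14641 + 6822) = -31313/(863819/80 + 6822) = -31313/1409579/80 = -31313*80/1409579 = -2505040/1409579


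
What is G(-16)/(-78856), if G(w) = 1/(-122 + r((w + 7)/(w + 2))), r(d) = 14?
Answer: 1/8516448 ≈ 1.1742e-7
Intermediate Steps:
G(w) = -1/108 (G(w) = 1/(-122 + 14) = 1/(-108) = -1/108)
G(-16)/(-78856) = -1/108/(-78856) = -1/108*(-1/78856) = 1/8516448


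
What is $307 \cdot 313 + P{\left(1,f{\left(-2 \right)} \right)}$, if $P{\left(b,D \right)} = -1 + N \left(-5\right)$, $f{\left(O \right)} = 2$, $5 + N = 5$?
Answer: $96090$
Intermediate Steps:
$N = 0$ ($N = -5 + 5 = 0$)
$P{\left(b,D \right)} = -1$ ($P{\left(b,D \right)} = -1 + 0 \left(-5\right) = -1 + 0 = -1$)
$307 \cdot 313 + P{\left(1,f{\left(-2 \right)} \right)} = 307 \cdot 313 - 1 = 96091 - 1 = 96090$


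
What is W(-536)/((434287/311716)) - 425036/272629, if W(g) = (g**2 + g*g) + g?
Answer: 142229486627764/345187261 ≈ 4.1204e+5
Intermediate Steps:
W(g) = g + 2*g**2 (W(g) = (g**2 + g**2) + g = 2*g**2 + g = g + 2*g**2)
W(-536)/((434287/311716)) - 425036/272629 = (-536*(1 + 2*(-536)))/((434287/311716)) - 425036/272629 = (-536*(1 - 1072))/((434287*(1/311716))) - 425036*1/272629 = (-536*(-1071))/(434287/311716) - 425036/272629 = 574056*(311716/434287) - 425036/272629 = 25563205728/62041 - 425036/272629 = 142229486627764/345187261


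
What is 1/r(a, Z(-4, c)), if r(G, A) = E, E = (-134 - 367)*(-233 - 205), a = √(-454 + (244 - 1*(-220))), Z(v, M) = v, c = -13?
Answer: 1/219438 ≈ 4.5571e-6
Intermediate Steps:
a = √10 (a = √(-454 + (244 + 220)) = √(-454 + 464) = √10 ≈ 3.1623)
E = 219438 (E = -501*(-438) = 219438)
r(G, A) = 219438
1/r(a, Z(-4, c)) = 1/219438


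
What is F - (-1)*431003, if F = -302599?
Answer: 128404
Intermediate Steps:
F - (-1)*431003 = -302599 - (-1)*431003 = -302599 - 1*(-431003) = -302599 + 431003 = 128404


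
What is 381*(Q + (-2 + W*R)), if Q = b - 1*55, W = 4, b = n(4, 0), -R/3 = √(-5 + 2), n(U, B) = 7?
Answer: -19050 - 4572*I*√3 ≈ -19050.0 - 7918.9*I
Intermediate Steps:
R = -3*I*√3 (R = -3*√(-5 + 2) = -3*I*√3 ≈ -5.1962*I)
b = 7
Q = -48 (Q = 7 - 1*55 = 7 - 55 = -48)
381*(Q + (-2 + W*R)) = 381*(-48 + (-2 + 4*(-3*I*√3))) = 381*(-48 + (-2 - 12*I*√3)) = 381*(-50 - 12*I*√3) = -19050 - 4572*I*√3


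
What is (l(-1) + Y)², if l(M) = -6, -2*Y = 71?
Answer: 6889/4 ≈ 1722.3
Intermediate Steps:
Y = -71/2 (Y = -½*71 = -71/2 ≈ -35.500)
(l(-1) + Y)² = (-6 - 71/2)² = (-83/2)² = 6889/4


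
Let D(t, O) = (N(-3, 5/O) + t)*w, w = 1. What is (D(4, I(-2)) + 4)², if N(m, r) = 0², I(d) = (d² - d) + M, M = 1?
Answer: 64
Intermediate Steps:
I(d) = 1 + d² - d (I(d) = (d² - d) + 1 = 1 + d² - d)
N(m, r) = 0
D(t, O) = t (D(t, O) = (0 + t)*1 = t*1 = t)
(D(4, I(-2)) + 4)² = (4 + 4)² = 8² = 64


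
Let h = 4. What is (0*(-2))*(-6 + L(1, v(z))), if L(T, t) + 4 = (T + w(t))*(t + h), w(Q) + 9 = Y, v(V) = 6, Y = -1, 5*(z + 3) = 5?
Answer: 0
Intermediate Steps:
z = -2 (z = -3 + (⅕)*5 = -3 + 1 = -2)
w(Q) = -10 (w(Q) = -9 - 1 = -10)
L(T, t) = -4 + (-10 + T)*(4 + t) (L(T, t) = -4 + (T - 10)*(t + 4) = -4 + (-10 + T)*(4 + t))
(0*(-2))*(-6 + L(1, v(z))) = (0*(-2))*(-6 + (-44 - 10*6 + 4*1 + 1*6)) = 0*(-6 + (-44 - 60 + 4 + 6)) = 0*(-6 - 94) = 0*(-100) = 0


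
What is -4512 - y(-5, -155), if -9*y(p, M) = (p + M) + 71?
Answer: -40697/9 ≈ -4521.9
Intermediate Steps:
y(p, M) = -71/9 - M/9 - p/9 (y(p, M) = -((p + M) + 71)/9 = -((M + p) + 71)/9 = -(71 + M + p)/9 = -71/9 - M/9 - p/9)
-4512 - y(-5, -155) = -4512 - (-71/9 - 1/9*(-155) - 1/9*(-5)) = -4512 - (-71/9 + 155/9 + 5/9) = -4512 - 1*89/9 = -4512 - 89/9 = -40697/9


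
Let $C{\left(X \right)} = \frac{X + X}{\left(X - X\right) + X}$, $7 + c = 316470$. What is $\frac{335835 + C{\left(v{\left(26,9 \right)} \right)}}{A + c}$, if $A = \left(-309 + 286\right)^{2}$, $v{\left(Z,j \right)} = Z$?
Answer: $\frac{335837}{316992} \approx 1.0595$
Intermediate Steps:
$c = 316463$ ($c = -7 + 316470 = 316463$)
$A = 529$ ($A = \left(-23\right)^{2} = 529$)
$C{\left(X \right)} = 2$ ($C{\left(X \right)} = \frac{2 X}{0 + X} = \frac{2 X}{X} = 2$)
$\frac{335835 + C{\left(v{\left(26,9 \right)} \right)}}{A + c} = \frac{335835 + 2}{529 + 316463} = \frac{335837}{316992}$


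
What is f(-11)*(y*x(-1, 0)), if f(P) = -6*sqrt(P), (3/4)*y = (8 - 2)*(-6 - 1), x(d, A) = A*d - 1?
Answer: -336*I*sqrt(11) ≈ -1114.4*I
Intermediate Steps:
x(d, A) = -1 + A*d
y = -56 (y = 4*((8 - 2)*(-6 - 1))/3 = 4*(6*(-7))/3 = (4/3)*(-42) = -56)
f(-11)*(y*x(-1, 0)) = (-6*I*sqrt(11))*(-56*(-1 + 0*(-1))) = (-6*I*sqrt(11))*(-56*(-1 + 0)) = (-6*I*sqrt(11))*(-56*(-1)) = -6*I*sqrt(11)*56 = -336*I*sqrt(11)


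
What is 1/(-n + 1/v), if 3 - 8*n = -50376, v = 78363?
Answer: -626904/3947849569 ≈ -0.00015880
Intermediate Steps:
n = 50379/8 (n = 3/8 - 1/8*(-50376) = 3/8 + 6297 = 50379/8 ≈ 6297.4)
1/(-n + 1/v) = 1/(-1*50379/8 + 1/78363) = 1/(-50379/8 + 1/78363) = 1/(-3947849569/626904) = -626904/3947849569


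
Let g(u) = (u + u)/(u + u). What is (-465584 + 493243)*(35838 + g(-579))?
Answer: 991270901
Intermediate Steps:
g(u) = 1 (g(u) = (2*u)/((2*u)) = (2*u)*(1/(2*u)) = 1)
(-465584 + 493243)*(35838 + g(-579)) = (-465584 + 493243)*(35838 + 1) = 27659*35839 = 991270901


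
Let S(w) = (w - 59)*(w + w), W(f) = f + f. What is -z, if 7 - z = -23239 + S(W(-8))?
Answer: -20846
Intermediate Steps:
W(f) = 2*f
S(w) = 2*w*(-59 + w) (S(w) = (-59 + w)*(2*w) = 2*w*(-59 + w))
z = 20846 (z = 7 - (-23239 + 2*(2*(-8))*(-59 + 2*(-8))) = 7 - (-23239 + 2*(-16)*(-59 - 16)) = 7 - (-23239 + 2*(-16)*(-75)) = 7 - (-23239 + 2400) = 7 - 1*(-20839) = 7 + 20839 = 20846)
-z = -1*20846 = -20846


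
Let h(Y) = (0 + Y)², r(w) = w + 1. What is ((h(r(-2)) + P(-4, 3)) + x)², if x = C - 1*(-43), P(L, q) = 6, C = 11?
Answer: 3721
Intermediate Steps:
r(w) = 1 + w
h(Y) = Y²
x = 54 (x = 11 - 1*(-43) = 11 + 43 = 54)
((h(r(-2)) + P(-4, 3)) + x)² = (((1 - 2)² + 6) + 54)² = (((-1)² + 6) + 54)² = ((1 + 6) + 54)² = (7 + 54)² = 61² = 3721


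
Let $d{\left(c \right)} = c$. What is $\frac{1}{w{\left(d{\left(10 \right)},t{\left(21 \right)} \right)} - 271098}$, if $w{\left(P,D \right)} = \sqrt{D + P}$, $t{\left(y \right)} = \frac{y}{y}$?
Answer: $- \frac{271098}{73494125593} - \frac{\sqrt{11}}{73494125593} \approx -3.6887 \cdot 10^{-6}$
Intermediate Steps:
$t{\left(y \right)} = 1$
$\frac{1}{w{\left(d{\left(10 \right)},t{\left(21 \right)} \right)} - 271098} = \frac{1}{\sqrt{1 + 10} - 271098} = \frac{1}{\sqrt{11} - 271098} = \frac{1}{-271098 + \sqrt{11}}$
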